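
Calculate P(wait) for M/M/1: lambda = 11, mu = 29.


P(wait) = rho = lambda/mu = 11/29 = 0.3793

0.3793


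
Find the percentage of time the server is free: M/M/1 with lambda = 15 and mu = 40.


Idle fraction = (1 - rho) * 100 = (1 - 15/40) * 100 = 62.5%

62.5%


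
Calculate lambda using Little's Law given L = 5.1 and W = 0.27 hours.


lambda = L / W = 5.1 / 0.27 = 18.89 per hour

18.89 per hour


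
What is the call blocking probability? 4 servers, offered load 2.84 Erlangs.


B(N,A) = (A^N/N!) / sum(A^k/k!, k=0..N) with N=4, A=2.84 = 0.1882

0.1882


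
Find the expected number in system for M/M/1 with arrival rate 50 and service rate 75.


rho = 50/75; L = rho/(1-rho) = 2.0

2.0


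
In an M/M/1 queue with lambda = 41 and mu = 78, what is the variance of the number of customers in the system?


rho = 41/78; Var(N) = rho/(1-rho)^2 = 2.34

2.34


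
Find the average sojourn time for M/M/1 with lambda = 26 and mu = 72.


W = 1/(mu - lambda) = 1/(72 - 26) = 0.0217 hours

0.0217 hours


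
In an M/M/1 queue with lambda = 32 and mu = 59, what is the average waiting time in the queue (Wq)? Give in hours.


rho = 32/59; Wq = rho/(mu - lambda) = 0.0201 hours

0.0201 hours


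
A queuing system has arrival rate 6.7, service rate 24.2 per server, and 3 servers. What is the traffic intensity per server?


rho = lambda / (c * mu) = 6.7 / (3 * 24.2) = 0.0923

0.0923


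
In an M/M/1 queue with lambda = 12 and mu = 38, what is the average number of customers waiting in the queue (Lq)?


rho = 12/38; Lq = rho^2/(1-rho) = 0.15

0.15


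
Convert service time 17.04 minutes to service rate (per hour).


mu = 60 / avg_service_time = 60 / 17.04 = 3.52 per hour

3.52 per hour


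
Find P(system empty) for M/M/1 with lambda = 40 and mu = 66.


P0 = 1 - rho = 1 - 40/66 = 0.3939

0.3939


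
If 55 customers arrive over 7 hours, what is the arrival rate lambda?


lambda = total arrivals / time = 55 / 7 = 7.86 per hour

7.86 per hour


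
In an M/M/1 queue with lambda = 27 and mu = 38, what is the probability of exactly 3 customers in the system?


rho = 27/38; P(n) = (1-rho)*rho^n = (1-27/38)*(27/38)^3 = 0.1038

0.1038


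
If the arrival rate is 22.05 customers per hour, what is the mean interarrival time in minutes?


Mean interarrival time = 60/lambda = 60/22.05 = 2.72 minutes

2.72 minutes


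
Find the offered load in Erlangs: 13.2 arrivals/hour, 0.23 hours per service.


Offered load a = lambda * E[S] = 13.2 * 0.23 = 3.04 Erlangs

3.04 Erlangs


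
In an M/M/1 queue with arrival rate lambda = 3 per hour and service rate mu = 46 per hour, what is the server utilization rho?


rho = lambda/mu = 3/46 = 0.0652

0.0652


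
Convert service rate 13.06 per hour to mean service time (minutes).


Mean service time = 60/mu = 60/13.06 = 4.59 minutes

4.59 minutes


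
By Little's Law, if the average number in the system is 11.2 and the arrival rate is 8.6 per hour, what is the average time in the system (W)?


W = L / lambda = 11.2 / 8.6 = 1.3023 hours

1.3023 hours


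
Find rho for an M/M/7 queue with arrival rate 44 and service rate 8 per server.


rho = lambda/(c*mu) = 44/(7*8) = 0.7857

0.7857


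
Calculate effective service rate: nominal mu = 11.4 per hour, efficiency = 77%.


Effective rate = mu * efficiency = 11.4 * 0.77 = 8.78 per hour

8.78 per hour


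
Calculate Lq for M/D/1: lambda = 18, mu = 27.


M/D/1: Lq = rho^2 / (2*(1-rho)) where rho = 18/27; Lq = 0.67

0.67


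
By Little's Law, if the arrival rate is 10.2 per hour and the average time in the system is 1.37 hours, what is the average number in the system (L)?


L = lambda * W = 10.2 * 1.37 = 13.97

13.97


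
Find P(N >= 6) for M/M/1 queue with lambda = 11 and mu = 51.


P(N >= 6) = rho^6 = (11/51)^6 = 0.0001

0.0001


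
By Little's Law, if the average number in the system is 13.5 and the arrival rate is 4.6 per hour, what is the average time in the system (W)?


W = L / lambda = 13.5 / 4.6 = 2.9348 hours

2.9348 hours


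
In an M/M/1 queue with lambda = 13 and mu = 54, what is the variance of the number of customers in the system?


rho = 13/54; Var(N) = rho/(1-rho)^2 = 0.42

0.42


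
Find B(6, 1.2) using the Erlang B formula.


B(N,A) = (A^N/N!) / sum(A^k/k!, k=0..N) with N=6, A=1.2 = 0.0012

0.0012


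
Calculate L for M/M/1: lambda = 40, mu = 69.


rho = 40/69; L = rho/(1-rho) = 1.38

1.38


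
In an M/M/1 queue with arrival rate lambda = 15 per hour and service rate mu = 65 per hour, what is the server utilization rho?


rho = lambda/mu = 15/65 = 0.2308

0.2308


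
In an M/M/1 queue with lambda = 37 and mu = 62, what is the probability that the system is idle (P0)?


P0 = 1 - rho = 1 - 37/62 = 0.4032

0.4032


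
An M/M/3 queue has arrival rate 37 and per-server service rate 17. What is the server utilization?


rho = lambda/(c*mu) = 37/(3*17) = 0.7255

0.7255


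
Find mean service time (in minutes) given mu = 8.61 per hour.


Mean service time = 60/mu = 60/8.61 = 6.97 minutes

6.97 minutes


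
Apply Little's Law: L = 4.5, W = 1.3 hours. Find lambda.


lambda = L / W = 4.5 / 1.3 = 3.46 per hour

3.46 per hour


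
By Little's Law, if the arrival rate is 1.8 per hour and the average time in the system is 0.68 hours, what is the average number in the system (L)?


L = lambda * W = 1.8 * 0.68 = 1.22

1.22


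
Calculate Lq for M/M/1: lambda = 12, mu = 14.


rho = 12/14; Lq = rho^2/(1-rho) = 5.14

5.14


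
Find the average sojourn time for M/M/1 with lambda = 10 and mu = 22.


W = 1/(mu - lambda) = 1/(22 - 10) = 0.0833 hours

0.0833 hours


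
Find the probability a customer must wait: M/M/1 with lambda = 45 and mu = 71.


P(wait) = rho = lambda/mu = 45/71 = 0.6338

0.6338


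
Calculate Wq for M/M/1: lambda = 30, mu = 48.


rho = 30/48; Wq = rho/(mu - lambda) = 0.0347 hours

0.0347 hours


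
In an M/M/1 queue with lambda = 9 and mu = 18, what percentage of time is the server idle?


Idle fraction = (1 - rho) * 100 = (1 - 9/18) * 100 = 50.0%

50.0%


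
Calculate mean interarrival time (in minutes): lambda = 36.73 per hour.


Mean interarrival time = 60/lambda = 60/36.73 = 1.63 minutes

1.63 minutes


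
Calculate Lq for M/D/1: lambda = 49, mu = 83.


M/D/1: Lq = rho^2 / (2*(1-rho)) where rho = 49/83; Lq = 0.43

0.43


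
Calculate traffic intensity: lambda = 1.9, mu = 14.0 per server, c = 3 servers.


rho = lambda / (c * mu) = 1.9 / (3 * 14.0) = 0.0452

0.0452


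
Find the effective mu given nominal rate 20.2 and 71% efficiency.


Effective rate = mu * efficiency = 20.2 * 0.71 = 14.34 per hour

14.34 per hour


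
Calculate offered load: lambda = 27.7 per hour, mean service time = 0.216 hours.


Offered load a = lambda * E[S] = 27.7 * 0.216 = 5.98 Erlangs

5.98 Erlangs


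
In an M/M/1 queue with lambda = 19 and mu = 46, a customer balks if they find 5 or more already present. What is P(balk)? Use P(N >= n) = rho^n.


P(N >= 5) = rho^5 = (19/46)^5 = 0.012

0.012


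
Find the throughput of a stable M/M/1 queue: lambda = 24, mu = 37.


For a stable queue (lambda < mu), throughput = lambda = 24 per hour

24 per hour


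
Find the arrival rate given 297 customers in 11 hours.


lambda = total arrivals / time = 297 / 11 = 27.0 per hour

27.0 per hour


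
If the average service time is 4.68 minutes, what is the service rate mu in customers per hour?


mu = 60 / avg_service_time = 60 / 4.68 = 12.82 per hour

12.82 per hour


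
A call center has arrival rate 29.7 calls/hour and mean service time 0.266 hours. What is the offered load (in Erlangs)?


Offered load a = lambda * E[S] = 29.7 * 0.266 = 7.9 Erlangs

7.9 Erlangs


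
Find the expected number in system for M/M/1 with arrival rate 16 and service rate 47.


rho = 16/47; L = rho/(1-rho) = 0.52

0.52


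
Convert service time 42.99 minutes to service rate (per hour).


mu = 60 / avg_service_time = 60 / 42.99 = 1.4 per hour

1.4 per hour


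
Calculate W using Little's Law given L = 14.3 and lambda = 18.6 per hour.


W = L / lambda = 14.3 / 18.6 = 0.7688 hours

0.7688 hours


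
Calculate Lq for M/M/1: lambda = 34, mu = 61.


rho = 34/61; Lq = rho^2/(1-rho) = 0.7

0.7


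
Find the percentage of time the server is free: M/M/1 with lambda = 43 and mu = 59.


Idle fraction = (1 - rho) * 100 = (1 - 43/59) * 100 = 27.1%

27.1%


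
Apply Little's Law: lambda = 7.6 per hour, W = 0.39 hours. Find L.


L = lambda * W = 7.6 * 0.39 = 2.96

2.96


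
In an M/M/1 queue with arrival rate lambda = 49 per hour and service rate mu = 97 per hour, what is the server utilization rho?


rho = lambda/mu = 49/97 = 0.5052

0.5052


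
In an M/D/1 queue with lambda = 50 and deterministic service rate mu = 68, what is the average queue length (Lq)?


M/D/1: Lq = rho^2 / (2*(1-rho)) where rho = 50/68; Lq = 1.02

1.02


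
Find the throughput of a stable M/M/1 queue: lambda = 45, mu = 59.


For a stable queue (lambda < mu), throughput = lambda = 45 per hour

45 per hour


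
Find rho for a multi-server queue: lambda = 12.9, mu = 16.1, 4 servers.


rho = lambda / (c * mu) = 12.9 / (4 * 16.1) = 0.2003

0.2003


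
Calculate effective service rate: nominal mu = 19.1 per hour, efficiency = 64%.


Effective rate = mu * efficiency = 19.1 * 0.64 = 12.22 per hour

12.22 per hour


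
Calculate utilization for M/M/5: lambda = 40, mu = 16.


rho = lambda/(c*mu) = 40/(5*16) = 0.5

0.5


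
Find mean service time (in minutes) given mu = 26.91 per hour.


Mean service time = 60/mu = 60/26.91 = 2.23 minutes

2.23 minutes


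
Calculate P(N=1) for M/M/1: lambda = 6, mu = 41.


rho = 6/41; P(n) = (1-rho)*rho^n = (1-6/41)*(6/41)^1 = 0.1249

0.1249


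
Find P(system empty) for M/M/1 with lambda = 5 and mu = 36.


P0 = 1 - rho = 1 - 5/36 = 0.8611

0.8611


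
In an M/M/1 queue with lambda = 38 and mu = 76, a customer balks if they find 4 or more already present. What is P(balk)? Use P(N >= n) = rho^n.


P(N >= 4) = rho^4 = (38/76)^4 = 0.0625

0.0625


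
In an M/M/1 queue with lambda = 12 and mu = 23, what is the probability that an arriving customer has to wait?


P(wait) = rho = lambda/mu = 12/23 = 0.5217

0.5217


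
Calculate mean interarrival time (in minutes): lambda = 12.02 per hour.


Mean interarrival time = 60/lambda = 60/12.02 = 4.99 minutes

4.99 minutes


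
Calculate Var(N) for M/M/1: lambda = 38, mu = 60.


rho = 38/60; Var(N) = rho/(1-rho)^2 = 4.71

4.71


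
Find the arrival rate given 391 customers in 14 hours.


lambda = total arrivals / time = 391 / 14 = 27.93 per hour

27.93 per hour


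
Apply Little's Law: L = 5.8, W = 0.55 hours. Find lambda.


lambda = L / W = 5.8 / 0.55 = 10.55 per hour

10.55 per hour


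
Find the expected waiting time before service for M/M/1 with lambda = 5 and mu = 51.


rho = 5/51; Wq = rho/(mu - lambda) = 0.0021 hours

0.0021 hours


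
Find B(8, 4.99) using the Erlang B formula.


B(N,A) = (A^N/N!) / sum(A^k/k!, k=0..N) with N=8, A=4.99 = 0.0696

0.0696


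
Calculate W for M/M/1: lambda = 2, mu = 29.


W = 1/(mu - lambda) = 1/(29 - 2) = 0.037 hours

0.037 hours


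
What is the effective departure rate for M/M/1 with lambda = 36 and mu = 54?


For a stable queue (lambda < mu), throughput = lambda = 36 per hour

36 per hour


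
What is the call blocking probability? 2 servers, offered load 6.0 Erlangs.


B(N,A) = (A^N/N!) / sum(A^k/k!, k=0..N) with N=2, A=6.0 = 0.72

0.72


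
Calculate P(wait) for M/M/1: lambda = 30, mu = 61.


P(wait) = rho = lambda/mu = 30/61 = 0.4918

0.4918


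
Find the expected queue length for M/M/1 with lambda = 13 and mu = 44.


rho = 13/44; Lq = rho^2/(1-rho) = 0.12

0.12


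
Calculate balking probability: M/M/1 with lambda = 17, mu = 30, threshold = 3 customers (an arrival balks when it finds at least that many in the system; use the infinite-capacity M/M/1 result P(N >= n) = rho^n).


P(N >= 3) = rho^3 = (17/30)^3 = 0.182

0.182


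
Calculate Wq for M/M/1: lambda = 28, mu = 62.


rho = 28/62; Wq = rho/(mu - lambda) = 0.0133 hours

0.0133 hours


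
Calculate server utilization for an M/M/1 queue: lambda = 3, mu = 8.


rho = lambda/mu = 3/8 = 0.375

0.375


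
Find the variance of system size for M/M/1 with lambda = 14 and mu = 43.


rho = 14/43; Var(N) = rho/(1-rho)^2 = 0.72

0.72


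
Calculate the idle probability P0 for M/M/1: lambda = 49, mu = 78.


P0 = 1 - rho = 1 - 49/78 = 0.3718

0.3718


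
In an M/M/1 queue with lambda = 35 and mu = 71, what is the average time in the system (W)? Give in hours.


W = 1/(mu - lambda) = 1/(71 - 35) = 0.0278 hours

0.0278 hours


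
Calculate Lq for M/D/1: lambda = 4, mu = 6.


M/D/1: Lq = rho^2 / (2*(1-rho)) where rho = 4/6; Lq = 0.67

0.67


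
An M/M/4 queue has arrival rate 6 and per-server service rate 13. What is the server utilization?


rho = lambda/(c*mu) = 6/(4*13) = 0.1154

0.1154


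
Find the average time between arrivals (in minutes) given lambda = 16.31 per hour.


Mean interarrival time = 60/lambda = 60/16.31 = 3.68 minutes

3.68 minutes


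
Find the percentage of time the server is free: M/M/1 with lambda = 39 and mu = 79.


Idle fraction = (1 - rho) * 100 = (1 - 39/79) * 100 = 50.6%

50.6%


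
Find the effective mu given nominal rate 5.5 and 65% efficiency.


Effective rate = mu * efficiency = 5.5 * 0.65 = 3.58 per hour

3.58 per hour


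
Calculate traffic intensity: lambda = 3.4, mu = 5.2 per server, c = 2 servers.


rho = lambda / (c * mu) = 3.4 / (2 * 5.2) = 0.3269

0.3269


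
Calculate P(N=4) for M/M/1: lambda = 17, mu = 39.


rho = 17/39; P(n) = (1-rho)*rho^n = (1-17/39)*(17/39)^4 = 0.0204

0.0204


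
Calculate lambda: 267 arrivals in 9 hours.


lambda = total arrivals / time = 267 / 9 = 29.67 per hour

29.67 per hour


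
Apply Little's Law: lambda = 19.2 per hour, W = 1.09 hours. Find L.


L = lambda * W = 19.2 * 1.09 = 20.93

20.93


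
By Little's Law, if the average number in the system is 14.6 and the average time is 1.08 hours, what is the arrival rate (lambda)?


lambda = L / W = 14.6 / 1.08 = 13.52 per hour

13.52 per hour


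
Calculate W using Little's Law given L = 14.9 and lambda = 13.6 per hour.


W = L / lambda = 14.9 / 13.6 = 1.0956 hours

1.0956 hours


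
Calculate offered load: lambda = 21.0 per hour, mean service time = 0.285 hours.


Offered load a = lambda * E[S] = 21.0 * 0.285 = 5.99 Erlangs

5.99 Erlangs


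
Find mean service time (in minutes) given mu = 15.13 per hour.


Mean service time = 60/mu = 60/15.13 = 3.97 minutes

3.97 minutes


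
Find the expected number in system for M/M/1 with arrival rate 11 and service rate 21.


rho = 11/21; L = rho/(1-rho) = 1.1

1.1


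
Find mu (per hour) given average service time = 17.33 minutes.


mu = 60 / avg_service_time = 60 / 17.33 = 3.46 per hour

3.46 per hour


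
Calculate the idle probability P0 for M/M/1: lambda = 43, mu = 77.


P0 = 1 - rho = 1 - 43/77 = 0.4416

0.4416


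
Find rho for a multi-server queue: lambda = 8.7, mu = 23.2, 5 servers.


rho = lambda / (c * mu) = 8.7 / (5 * 23.2) = 0.075

0.075


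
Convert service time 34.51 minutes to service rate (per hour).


mu = 60 / avg_service_time = 60 / 34.51 = 1.74 per hour

1.74 per hour


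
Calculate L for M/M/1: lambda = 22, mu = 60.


rho = 22/60; L = rho/(1-rho) = 0.58

0.58


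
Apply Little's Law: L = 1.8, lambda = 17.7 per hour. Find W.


W = L / lambda = 1.8 / 17.7 = 0.1017 hours

0.1017 hours


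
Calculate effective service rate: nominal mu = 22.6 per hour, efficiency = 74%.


Effective rate = mu * efficiency = 22.6 * 0.74 = 16.72 per hour

16.72 per hour


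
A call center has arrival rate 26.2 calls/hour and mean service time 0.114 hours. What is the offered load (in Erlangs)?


Offered load a = lambda * E[S] = 26.2 * 0.114 = 2.99 Erlangs

2.99 Erlangs


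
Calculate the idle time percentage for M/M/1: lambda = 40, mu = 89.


Idle fraction = (1 - rho) * 100 = (1 - 40/89) * 100 = 55.1%

55.1%


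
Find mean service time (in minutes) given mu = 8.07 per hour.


Mean service time = 60/mu = 60/8.07 = 7.43 minutes

7.43 minutes


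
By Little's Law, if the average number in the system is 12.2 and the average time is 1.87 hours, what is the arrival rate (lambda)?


lambda = L / W = 12.2 / 1.87 = 6.52 per hour

6.52 per hour


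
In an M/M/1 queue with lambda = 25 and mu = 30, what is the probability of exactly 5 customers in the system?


rho = 25/30; P(n) = (1-rho)*rho^n = (1-25/30)*(25/30)^5 = 0.067

0.067


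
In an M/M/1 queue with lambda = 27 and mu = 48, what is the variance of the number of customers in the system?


rho = 27/48; Var(N) = rho/(1-rho)^2 = 2.94

2.94


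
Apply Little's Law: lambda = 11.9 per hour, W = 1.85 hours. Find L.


L = lambda * W = 11.9 * 1.85 = 22.02

22.02


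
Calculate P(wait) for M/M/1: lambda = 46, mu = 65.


P(wait) = rho = lambda/mu = 46/65 = 0.7077

0.7077


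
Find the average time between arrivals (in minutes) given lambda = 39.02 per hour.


Mean interarrival time = 60/lambda = 60/39.02 = 1.54 minutes

1.54 minutes


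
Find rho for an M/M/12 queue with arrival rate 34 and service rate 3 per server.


rho = lambda/(c*mu) = 34/(12*3) = 0.9444

0.9444


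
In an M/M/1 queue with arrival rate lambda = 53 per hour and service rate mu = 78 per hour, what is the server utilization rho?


rho = lambda/mu = 53/78 = 0.6795

0.6795


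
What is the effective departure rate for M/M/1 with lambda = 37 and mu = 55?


For a stable queue (lambda < mu), throughput = lambda = 37 per hour

37 per hour


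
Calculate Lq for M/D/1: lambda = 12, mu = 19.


M/D/1: Lq = rho^2 / (2*(1-rho)) where rho = 12/19; Lq = 0.54

0.54


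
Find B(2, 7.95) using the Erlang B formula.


B(N,A) = (A^N/N!) / sum(A^k/k!, k=0..N) with N=2, A=7.95 = 0.7793

0.7793


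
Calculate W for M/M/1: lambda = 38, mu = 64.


W = 1/(mu - lambda) = 1/(64 - 38) = 0.0385 hours

0.0385 hours


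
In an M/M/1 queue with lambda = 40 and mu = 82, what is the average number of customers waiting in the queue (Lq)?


rho = 40/82; Lq = rho^2/(1-rho) = 0.46

0.46


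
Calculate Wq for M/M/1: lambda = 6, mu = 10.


rho = 6/10; Wq = rho/(mu - lambda) = 0.15 hours

0.15 hours


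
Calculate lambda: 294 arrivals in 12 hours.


lambda = total arrivals / time = 294 / 12 = 24.5 per hour

24.5 per hour


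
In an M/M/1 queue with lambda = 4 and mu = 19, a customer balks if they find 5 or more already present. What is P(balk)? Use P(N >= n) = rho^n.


P(N >= 5) = rho^5 = (4/19)^5 = 0.0004

0.0004


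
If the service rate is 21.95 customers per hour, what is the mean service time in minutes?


Mean service time = 60/mu = 60/21.95 = 2.73 minutes

2.73 minutes


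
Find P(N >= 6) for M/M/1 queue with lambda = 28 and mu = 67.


P(N >= 6) = rho^6 = (28/67)^6 = 0.0053

0.0053


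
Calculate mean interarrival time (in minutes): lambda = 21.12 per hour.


Mean interarrival time = 60/lambda = 60/21.12 = 2.84 minutes

2.84 minutes


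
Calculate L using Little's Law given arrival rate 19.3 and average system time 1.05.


L = lambda * W = 19.3 * 1.05 = 20.27

20.27


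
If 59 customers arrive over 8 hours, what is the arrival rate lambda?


lambda = total arrivals / time = 59 / 8 = 7.38 per hour

7.38 per hour


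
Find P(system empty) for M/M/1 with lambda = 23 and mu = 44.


P0 = 1 - rho = 1 - 23/44 = 0.4773

0.4773


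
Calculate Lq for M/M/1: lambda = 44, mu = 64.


rho = 44/64; Lq = rho^2/(1-rho) = 1.51

1.51


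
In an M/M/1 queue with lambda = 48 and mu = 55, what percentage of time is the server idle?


Idle fraction = (1 - rho) * 100 = (1 - 48/55) * 100 = 12.7%

12.7%


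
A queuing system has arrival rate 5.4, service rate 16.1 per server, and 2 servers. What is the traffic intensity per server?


rho = lambda / (c * mu) = 5.4 / (2 * 16.1) = 0.1677

0.1677


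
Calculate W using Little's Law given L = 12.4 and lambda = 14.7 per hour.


W = L / lambda = 12.4 / 14.7 = 0.8435 hours

0.8435 hours


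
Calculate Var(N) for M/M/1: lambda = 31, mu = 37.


rho = 31/37; Var(N) = rho/(1-rho)^2 = 31.86

31.86


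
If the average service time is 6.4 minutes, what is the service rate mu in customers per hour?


mu = 60 / avg_service_time = 60 / 6.4 = 9.38 per hour

9.38 per hour


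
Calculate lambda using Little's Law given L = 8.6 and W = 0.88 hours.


lambda = L / W = 8.6 / 0.88 = 9.77 per hour

9.77 per hour


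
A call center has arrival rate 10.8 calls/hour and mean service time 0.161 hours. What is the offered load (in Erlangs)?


Offered load a = lambda * E[S] = 10.8 * 0.161 = 1.74 Erlangs

1.74 Erlangs


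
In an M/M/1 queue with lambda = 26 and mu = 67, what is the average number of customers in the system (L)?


rho = 26/67; L = rho/(1-rho) = 0.63

0.63


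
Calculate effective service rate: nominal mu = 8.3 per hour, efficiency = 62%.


Effective rate = mu * efficiency = 8.3 * 0.62 = 5.15 per hour

5.15 per hour


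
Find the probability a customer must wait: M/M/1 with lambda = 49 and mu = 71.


P(wait) = rho = lambda/mu = 49/71 = 0.6901

0.6901


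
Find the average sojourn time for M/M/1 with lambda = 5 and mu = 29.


W = 1/(mu - lambda) = 1/(29 - 5) = 0.0417 hours

0.0417 hours


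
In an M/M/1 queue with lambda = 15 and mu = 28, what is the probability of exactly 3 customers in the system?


rho = 15/28; P(n) = (1-rho)*rho^n = (1-15/28)*(15/28)^3 = 0.0714

0.0714


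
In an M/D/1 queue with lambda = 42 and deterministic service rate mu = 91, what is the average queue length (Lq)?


M/D/1: Lq = rho^2 / (2*(1-rho)) where rho = 42/91; Lq = 0.2

0.2


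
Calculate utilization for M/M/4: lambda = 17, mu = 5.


rho = lambda/(c*mu) = 17/(4*5) = 0.85

0.85


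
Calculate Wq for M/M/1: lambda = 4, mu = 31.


rho = 4/31; Wq = rho/(mu - lambda) = 0.0048 hours

0.0048 hours


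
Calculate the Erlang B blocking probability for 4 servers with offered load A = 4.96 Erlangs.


B(N,A) = (A^N/N!) / sum(A^k/k!, k=0..N) with N=4, A=4.96 = 0.3952

0.3952


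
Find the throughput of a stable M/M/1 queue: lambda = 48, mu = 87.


For a stable queue (lambda < mu), throughput = lambda = 48 per hour

48 per hour


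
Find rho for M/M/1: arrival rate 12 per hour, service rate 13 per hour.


rho = lambda/mu = 12/13 = 0.9231

0.9231


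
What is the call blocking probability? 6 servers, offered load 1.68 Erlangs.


B(N,A) = (A^N/N!) / sum(A^k/k!, k=0..N) with N=6, A=1.68 = 0.0058

0.0058


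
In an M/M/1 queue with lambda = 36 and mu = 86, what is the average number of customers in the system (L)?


rho = 36/86; L = rho/(1-rho) = 0.72

0.72


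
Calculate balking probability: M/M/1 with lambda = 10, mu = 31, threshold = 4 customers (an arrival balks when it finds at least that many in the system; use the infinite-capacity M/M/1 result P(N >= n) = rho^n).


P(N >= 4) = rho^4 = (10/31)^4 = 0.0108

0.0108


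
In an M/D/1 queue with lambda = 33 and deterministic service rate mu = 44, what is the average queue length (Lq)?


M/D/1: Lq = rho^2 / (2*(1-rho)) where rho = 33/44; Lq = 1.13

1.13


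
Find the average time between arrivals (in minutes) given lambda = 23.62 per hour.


Mean interarrival time = 60/lambda = 60/23.62 = 2.54 minutes

2.54 minutes


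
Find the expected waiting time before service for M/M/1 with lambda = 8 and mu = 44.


rho = 8/44; Wq = rho/(mu - lambda) = 0.0051 hours

0.0051 hours


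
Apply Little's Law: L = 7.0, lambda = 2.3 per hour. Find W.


W = L / lambda = 7.0 / 2.3 = 3.0435 hours

3.0435 hours


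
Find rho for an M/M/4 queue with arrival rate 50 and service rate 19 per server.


rho = lambda/(c*mu) = 50/(4*19) = 0.6579

0.6579


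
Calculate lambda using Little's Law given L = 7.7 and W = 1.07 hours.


lambda = L / W = 7.7 / 1.07 = 7.2 per hour

7.2 per hour


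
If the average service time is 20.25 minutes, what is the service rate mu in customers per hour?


mu = 60 / avg_service_time = 60 / 20.25 = 2.96 per hour

2.96 per hour


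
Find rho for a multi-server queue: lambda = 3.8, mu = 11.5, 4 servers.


rho = lambda / (c * mu) = 3.8 / (4 * 11.5) = 0.0826

0.0826


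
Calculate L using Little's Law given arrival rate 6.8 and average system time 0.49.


L = lambda * W = 6.8 * 0.49 = 3.33

3.33


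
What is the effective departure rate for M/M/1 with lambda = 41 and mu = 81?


For a stable queue (lambda < mu), throughput = lambda = 41 per hour

41 per hour


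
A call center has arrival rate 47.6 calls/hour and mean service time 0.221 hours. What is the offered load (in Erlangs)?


Offered load a = lambda * E[S] = 47.6 * 0.221 = 10.52 Erlangs

10.52 Erlangs


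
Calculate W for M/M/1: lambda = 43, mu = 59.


W = 1/(mu - lambda) = 1/(59 - 43) = 0.0625 hours

0.0625 hours


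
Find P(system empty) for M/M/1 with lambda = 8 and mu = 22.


P0 = 1 - rho = 1 - 8/22 = 0.6364

0.6364


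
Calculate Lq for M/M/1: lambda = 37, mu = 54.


rho = 37/54; Lq = rho^2/(1-rho) = 1.49

1.49


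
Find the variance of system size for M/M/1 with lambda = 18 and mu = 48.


rho = 18/48; Var(N) = rho/(1-rho)^2 = 0.96

0.96


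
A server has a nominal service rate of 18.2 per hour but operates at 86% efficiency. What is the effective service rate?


Effective rate = mu * efficiency = 18.2 * 0.86 = 15.65 per hour

15.65 per hour


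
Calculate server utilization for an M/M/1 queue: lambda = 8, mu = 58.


rho = lambda/mu = 8/58 = 0.1379

0.1379


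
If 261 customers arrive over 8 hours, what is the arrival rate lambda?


lambda = total arrivals / time = 261 / 8 = 32.63 per hour

32.63 per hour


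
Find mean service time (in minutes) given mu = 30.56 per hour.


Mean service time = 60/mu = 60/30.56 = 1.96 minutes

1.96 minutes


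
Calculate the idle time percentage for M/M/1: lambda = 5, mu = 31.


Idle fraction = (1 - rho) * 100 = (1 - 5/31) * 100 = 83.9%

83.9%


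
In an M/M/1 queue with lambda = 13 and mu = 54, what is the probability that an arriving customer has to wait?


P(wait) = rho = lambda/mu = 13/54 = 0.2407

0.2407


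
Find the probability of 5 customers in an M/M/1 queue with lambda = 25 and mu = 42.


rho = 25/42; P(n) = (1-rho)*rho^n = (1-25/42)*(25/42)^5 = 0.0302

0.0302


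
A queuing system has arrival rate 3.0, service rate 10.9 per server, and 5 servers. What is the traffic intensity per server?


rho = lambda / (c * mu) = 3.0 / (5 * 10.9) = 0.055

0.055


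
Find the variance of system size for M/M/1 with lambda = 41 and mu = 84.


rho = 41/84; Var(N) = rho/(1-rho)^2 = 1.86

1.86


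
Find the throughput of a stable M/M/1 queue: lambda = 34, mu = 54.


For a stable queue (lambda < mu), throughput = lambda = 34 per hour

34 per hour


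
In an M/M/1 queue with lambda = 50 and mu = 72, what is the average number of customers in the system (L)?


rho = 50/72; L = rho/(1-rho) = 2.27

2.27


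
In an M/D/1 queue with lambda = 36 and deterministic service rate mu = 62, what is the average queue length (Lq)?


M/D/1: Lq = rho^2 / (2*(1-rho)) where rho = 36/62; Lq = 0.4

0.4


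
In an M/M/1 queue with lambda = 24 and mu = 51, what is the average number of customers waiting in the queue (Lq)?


rho = 24/51; Lq = rho^2/(1-rho) = 0.42

0.42


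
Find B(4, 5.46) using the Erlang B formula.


B(N,A) = (A^N/N!) / sum(A^k/k!, k=0..N) with N=4, A=5.46 = 0.433

0.433


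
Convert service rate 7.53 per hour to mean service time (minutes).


Mean service time = 60/mu = 60/7.53 = 7.97 minutes

7.97 minutes


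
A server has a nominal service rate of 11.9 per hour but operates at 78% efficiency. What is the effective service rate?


Effective rate = mu * efficiency = 11.9 * 0.78 = 9.28 per hour

9.28 per hour


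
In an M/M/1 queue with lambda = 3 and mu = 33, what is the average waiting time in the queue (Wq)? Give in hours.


rho = 3/33; Wq = rho/(mu - lambda) = 0.003 hours

0.003 hours


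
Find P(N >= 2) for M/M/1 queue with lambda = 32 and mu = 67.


P(N >= 2) = rho^2 = (32/67)^2 = 0.2281

0.2281


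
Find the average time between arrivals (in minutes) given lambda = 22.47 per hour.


Mean interarrival time = 60/lambda = 60/22.47 = 2.67 minutes

2.67 minutes


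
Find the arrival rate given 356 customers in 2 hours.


lambda = total arrivals / time = 356 / 2 = 178.0 per hour

178.0 per hour


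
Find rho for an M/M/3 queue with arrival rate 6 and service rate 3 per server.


rho = lambda/(c*mu) = 6/(3*3) = 0.6667

0.6667


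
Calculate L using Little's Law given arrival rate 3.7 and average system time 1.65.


L = lambda * W = 3.7 * 1.65 = 6.11

6.11


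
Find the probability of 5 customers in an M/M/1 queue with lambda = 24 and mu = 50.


rho = 24/50; P(n) = (1-rho)*rho^n = (1-24/50)*(24/50)^5 = 0.0132

0.0132


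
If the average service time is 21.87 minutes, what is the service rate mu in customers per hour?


mu = 60 / avg_service_time = 60 / 21.87 = 2.74 per hour

2.74 per hour


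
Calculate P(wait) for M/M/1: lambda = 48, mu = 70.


P(wait) = rho = lambda/mu = 48/70 = 0.6857

0.6857


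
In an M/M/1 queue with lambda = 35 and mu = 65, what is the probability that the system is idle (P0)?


P0 = 1 - rho = 1 - 35/65 = 0.4615

0.4615


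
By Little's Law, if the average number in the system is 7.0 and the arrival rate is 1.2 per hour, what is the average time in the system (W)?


W = L / lambda = 7.0 / 1.2 = 5.8333 hours

5.8333 hours


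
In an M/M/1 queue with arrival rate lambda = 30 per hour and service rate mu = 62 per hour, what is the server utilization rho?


rho = lambda/mu = 30/62 = 0.4839

0.4839


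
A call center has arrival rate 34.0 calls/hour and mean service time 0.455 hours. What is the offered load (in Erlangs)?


Offered load a = lambda * E[S] = 34.0 * 0.455 = 15.47 Erlangs

15.47 Erlangs


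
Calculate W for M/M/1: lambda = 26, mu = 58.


W = 1/(mu - lambda) = 1/(58 - 26) = 0.0313 hours

0.0313 hours


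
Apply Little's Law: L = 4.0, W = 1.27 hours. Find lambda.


lambda = L / W = 4.0 / 1.27 = 3.15 per hour

3.15 per hour


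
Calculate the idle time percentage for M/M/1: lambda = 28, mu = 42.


Idle fraction = (1 - rho) * 100 = (1 - 28/42) * 100 = 33.3%

33.3%


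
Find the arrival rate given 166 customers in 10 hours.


lambda = total arrivals / time = 166 / 10 = 16.6 per hour

16.6 per hour


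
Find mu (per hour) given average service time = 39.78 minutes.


mu = 60 / avg_service_time = 60 / 39.78 = 1.51 per hour

1.51 per hour


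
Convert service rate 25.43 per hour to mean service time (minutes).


Mean service time = 60/mu = 60/25.43 = 2.36 minutes

2.36 minutes


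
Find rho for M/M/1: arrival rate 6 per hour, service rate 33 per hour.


rho = lambda/mu = 6/33 = 0.1818

0.1818


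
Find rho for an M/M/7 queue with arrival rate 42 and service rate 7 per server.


rho = lambda/(c*mu) = 42/(7*7) = 0.8571

0.8571


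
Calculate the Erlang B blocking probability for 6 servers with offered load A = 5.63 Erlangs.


B(N,A) = (A^N/N!) / sum(A^k/k!, k=0..N) with N=6, A=5.63 = 0.2385

0.2385


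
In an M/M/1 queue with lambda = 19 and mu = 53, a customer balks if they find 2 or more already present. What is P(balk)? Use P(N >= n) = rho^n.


P(N >= 2) = rho^2 = (19/53)^2 = 0.1285

0.1285


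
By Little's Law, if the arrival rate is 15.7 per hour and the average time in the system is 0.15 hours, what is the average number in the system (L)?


L = lambda * W = 15.7 * 0.15 = 2.36

2.36


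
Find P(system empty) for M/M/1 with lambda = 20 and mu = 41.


P0 = 1 - rho = 1 - 20/41 = 0.5122

0.5122


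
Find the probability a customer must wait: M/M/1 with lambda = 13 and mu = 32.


P(wait) = rho = lambda/mu = 13/32 = 0.4063

0.4063


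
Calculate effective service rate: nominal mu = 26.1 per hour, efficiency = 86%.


Effective rate = mu * efficiency = 26.1 * 0.86 = 22.45 per hour

22.45 per hour


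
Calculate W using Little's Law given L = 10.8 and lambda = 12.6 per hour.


W = L / lambda = 10.8 / 12.6 = 0.8571 hours

0.8571 hours


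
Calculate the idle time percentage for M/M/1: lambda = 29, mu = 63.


Idle fraction = (1 - rho) * 100 = (1 - 29/63) * 100 = 54.0%

54.0%


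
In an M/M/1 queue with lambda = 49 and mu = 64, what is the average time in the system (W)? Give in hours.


W = 1/(mu - lambda) = 1/(64 - 49) = 0.0667 hours

0.0667 hours


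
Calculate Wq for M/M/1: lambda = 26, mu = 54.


rho = 26/54; Wq = rho/(mu - lambda) = 0.0172 hours

0.0172 hours


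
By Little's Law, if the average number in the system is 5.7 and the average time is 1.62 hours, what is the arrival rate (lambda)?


lambda = L / W = 5.7 / 1.62 = 3.52 per hour

3.52 per hour


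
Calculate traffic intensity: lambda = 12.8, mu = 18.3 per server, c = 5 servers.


rho = lambda / (c * mu) = 12.8 / (5 * 18.3) = 0.1399

0.1399


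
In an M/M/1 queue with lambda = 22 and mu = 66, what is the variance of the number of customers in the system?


rho = 22/66; Var(N) = rho/(1-rho)^2 = 0.75

0.75


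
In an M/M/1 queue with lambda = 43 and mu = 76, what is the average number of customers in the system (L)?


rho = 43/76; L = rho/(1-rho) = 1.3

1.3


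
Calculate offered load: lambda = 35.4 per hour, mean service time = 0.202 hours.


Offered load a = lambda * E[S] = 35.4 * 0.202 = 7.15 Erlangs

7.15 Erlangs


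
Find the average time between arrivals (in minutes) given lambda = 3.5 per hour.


Mean interarrival time = 60/lambda = 60/3.5 = 17.14 minutes

17.14 minutes


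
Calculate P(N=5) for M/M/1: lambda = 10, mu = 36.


rho = 10/36; P(n) = (1-rho)*rho^n = (1-10/36)*(10/36)^5 = 0.0012

0.0012


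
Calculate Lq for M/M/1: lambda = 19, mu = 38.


rho = 19/38; Lq = rho^2/(1-rho) = 0.5

0.5


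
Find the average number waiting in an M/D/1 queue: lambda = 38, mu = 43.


M/D/1: Lq = rho^2 / (2*(1-rho)) where rho = 38/43; Lq = 3.36

3.36


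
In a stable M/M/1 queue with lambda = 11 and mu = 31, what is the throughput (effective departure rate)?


For a stable queue (lambda < mu), throughput = lambda = 11 per hour

11 per hour


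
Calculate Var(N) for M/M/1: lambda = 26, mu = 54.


rho = 26/54; Var(N) = rho/(1-rho)^2 = 1.79

1.79


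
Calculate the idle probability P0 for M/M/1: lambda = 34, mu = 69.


P0 = 1 - rho = 1 - 34/69 = 0.5072

0.5072


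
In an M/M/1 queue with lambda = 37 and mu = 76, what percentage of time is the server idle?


Idle fraction = (1 - rho) * 100 = (1 - 37/76) * 100 = 51.3%

51.3%


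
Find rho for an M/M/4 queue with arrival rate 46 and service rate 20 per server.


rho = lambda/(c*mu) = 46/(4*20) = 0.575

0.575


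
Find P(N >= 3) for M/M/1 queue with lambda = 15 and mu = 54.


P(N >= 3) = rho^3 = (15/54)^3 = 0.0214

0.0214


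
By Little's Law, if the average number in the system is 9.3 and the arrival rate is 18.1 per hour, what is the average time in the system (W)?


W = L / lambda = 9.3 / 18.1 = 0.5138 hours

0.5138 hours


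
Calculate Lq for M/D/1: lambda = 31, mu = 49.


M/D/1: Lq = rho^2 / (2*(1-rho)) where rho = 31/49; Lq = 0.54

0.54


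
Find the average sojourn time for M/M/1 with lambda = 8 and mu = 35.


W = 1/(mu - lambda) = 1/(35 - 8) = 0.037 hours

0.037 hours


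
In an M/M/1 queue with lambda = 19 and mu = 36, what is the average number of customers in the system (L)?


rho = 19/36; L = rho/(1-rho) = 1.12

1.12


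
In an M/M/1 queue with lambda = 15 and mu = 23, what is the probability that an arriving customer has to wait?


P(wait) = rho = lambda/mu = 15/23 = 0.6522

0.6522


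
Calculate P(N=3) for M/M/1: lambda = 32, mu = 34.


rho = 32/34; P(n) = (1-rho)*rho^n = (1-32/34)*(32/34)^3 = 0.049

0.049


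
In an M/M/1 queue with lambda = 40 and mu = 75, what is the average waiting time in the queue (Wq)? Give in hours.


rho = 40/75; Wq = rho/(mu - lambda) = 0.0152 hours

0.0152 hours


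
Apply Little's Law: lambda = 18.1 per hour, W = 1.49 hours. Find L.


L = lambda * W = 18.1 * 1.49 = 26.97

26.97


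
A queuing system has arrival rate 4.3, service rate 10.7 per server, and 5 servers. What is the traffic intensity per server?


rho = lambda / (c * mu) = 4.3 / (5 * 10.7) = 0.0804

0.0804


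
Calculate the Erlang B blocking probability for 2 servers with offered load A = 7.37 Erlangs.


B(N,A) = (A^N/N!) / sum(A^k/k!, k=0..N) with N=2, A=7.37 = 0.7644

0.7644


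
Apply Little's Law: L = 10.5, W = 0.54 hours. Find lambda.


lambda = L / W = 10.5 / 0.54 = 19.44 per hour

19.44 per hour


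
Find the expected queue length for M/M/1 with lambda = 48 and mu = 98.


rho = 48/98; Lq = rho^2/(1-rho) = 0.47

0.47


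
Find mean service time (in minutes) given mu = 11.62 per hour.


Mean service time = 60/mu = 60/11.62 = 5.16 minutes

5.16 minutes


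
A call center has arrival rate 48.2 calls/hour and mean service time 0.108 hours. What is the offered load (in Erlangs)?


Offered load a = lambda * E[S] = 48.2 * 0.108 = 5.21 Erlangs

5.21 Erlangs


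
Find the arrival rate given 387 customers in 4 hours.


lambda = total arrivals / time = 387 / 4 = 96.75 per hour

96.75 per hour


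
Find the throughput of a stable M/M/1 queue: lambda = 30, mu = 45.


For a stable queue (lambda < mu), throughput = lambda = 30 per hour

30 per hour


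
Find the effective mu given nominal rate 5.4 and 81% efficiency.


Effective rate = mu * efficiency = 5.4 * 0.81 = 4.37 per hour

4.37 per hour


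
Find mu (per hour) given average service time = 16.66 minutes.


mu = 60 / avg_service_time = 60 / 16.66 = 3.6 per hour

3.6 per hour


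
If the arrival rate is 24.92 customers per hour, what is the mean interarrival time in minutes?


Mean interarrival time = 60/lambda = 60/24.92 = 2.41 minutes

2.41 minutes


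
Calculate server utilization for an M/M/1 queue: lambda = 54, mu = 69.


rho = lambda/mu = 54/69 = 0.7826

0.7826


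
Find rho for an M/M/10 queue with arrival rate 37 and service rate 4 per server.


rho = lambda/(c*mu) = 37/(10*4) = 0.925

0.925


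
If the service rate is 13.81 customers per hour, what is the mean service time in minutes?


Mean service time = 60/mu = 60/13.81 = 4.34 minutes

4.34 minutes


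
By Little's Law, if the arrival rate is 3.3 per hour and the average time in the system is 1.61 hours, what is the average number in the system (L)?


L = lambda * W = 3.3 * 1.61 = 5.31

5.31


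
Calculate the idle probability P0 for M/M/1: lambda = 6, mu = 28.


P0 = 1 - rho = 1 - 6/28 = 0.7857

0.7857


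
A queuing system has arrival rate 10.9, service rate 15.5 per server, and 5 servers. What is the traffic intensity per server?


rho = lambda / (c * mu) = 10.9 / (5 * 15.5) = 0.1406

0.1406
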